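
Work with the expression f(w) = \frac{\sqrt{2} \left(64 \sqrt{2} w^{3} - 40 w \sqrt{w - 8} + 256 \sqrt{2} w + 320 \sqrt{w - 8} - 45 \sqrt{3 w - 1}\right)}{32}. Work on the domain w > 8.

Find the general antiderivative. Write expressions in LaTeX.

F(w) = w^{4} - w^{2} \sqrt{\frac{w}{2} - 4} + 8 w^{2} + 16 w \sqrt{\frac{w}{2} - 4} - \frac{15 w \sqrt{\frac{3 w}{2} - \frac{1}{2}}}{8} - 64 \sqrt{\frac{w}{2} - 4} + \frac{5 \sqrt{\frac{3 w}{2} - \frac{1}{2}}}{8} + C

An antiderivative F(w) passes only if d/dw[F] lands on f(w) exactly.
Check: d/dw[w^{4} - w^{2} \sqrt{\frac{w}{2} - 4} + 8 w^{2} + 16 w \sqrt{\frac{w}{2} - 4} - \frac{15 w \sqrt{\frac{3 w}{2} - \frac{1}{2}}}{8} - 64 \sqrt{\frac{w}{2} - 4} + \frac{5 \sqrt{\frac{3 w}{2} - \frac{1}{2}}}{8}] = \frac{\sqrt{2} \left(64 \sqrt{2} w^{3} \sqrt{w - 8} \sqrt{3 w - 1} - 40 w^{2} \sqrt{3 w - 1} + 256 \sqrt{2} w \sqrt{w - 8} \sqrt{3 w - 1} - 135 w \sqrt{w - 8} + 640 w \sqrt{3 w - 1} + 45 \sqrt{w - 8} - 2560 \sqrt{3 w - 1}\right)}{32 \sqrt{w - 8} \sqrt{3 w - 1}}, which equals f(w).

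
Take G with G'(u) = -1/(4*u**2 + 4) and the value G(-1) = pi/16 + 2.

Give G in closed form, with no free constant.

Since d/du undoes antidifferentiation here, G(u) must give back the stated G'(u).
A general antiderivative is -atan(u)/4 + C.
The condition gives C = pi/16 + 2 - (pi/16) = 2.
So G(u) = 2 - atan(u)/4.
Check: d/du[2 - atan(u)/4] = -1/(4*u**2 + 4) = G'(u).

G(u) = 2 - atan(u)/4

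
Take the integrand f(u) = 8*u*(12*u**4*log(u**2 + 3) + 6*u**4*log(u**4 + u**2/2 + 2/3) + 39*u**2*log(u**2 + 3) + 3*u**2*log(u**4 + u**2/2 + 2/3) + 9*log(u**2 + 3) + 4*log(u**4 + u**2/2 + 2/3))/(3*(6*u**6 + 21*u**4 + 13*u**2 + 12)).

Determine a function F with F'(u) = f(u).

Recognize the product-rule pattern: f = v'r + vr' with v = 4*log(u**2 + 3)/3, r = log(u**4 + u**2/2 + 2/3), so integration by parts undoes it.
Check: d/du[4*log(u**2 + 3)*log(u**4 + u**2/2 + 2/3)/3] = (96*u**5*log(u**2 + 3) + 48*u**5*log(u**4 + u**2/2 + 2/3) + 312*u**3*log(u**2 + 3) + 24*u**3*log(u**4 + u**2/2 + 2/3) + 72*u*log(u**2 + 3) + 32*u*log(u**4 + u**2/2 + 2/3))/(18*u**6 + 63*u**4 + 39*u**2 + 36), which equals f(u).

An antiderivative is F(u) = 4*log(u**2 + 3)*log(u**4 + u**2/2 + 2/3)/3.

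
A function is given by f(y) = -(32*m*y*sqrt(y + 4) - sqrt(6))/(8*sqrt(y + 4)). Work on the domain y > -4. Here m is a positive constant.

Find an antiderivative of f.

An antiderivative is F(y) = -2*m*y**2 + sqrt(3*y/2 + 6)/2.

An antiderivative F(y) passes only if d/dy[F] lands on f(y) exactly.
Check: d/dy[-2*m*y**2 + sqrt(3*y/2 + 6)/2] = (-32*m*y*sqrt(y + 4) + sqrt(6))/(8*sqrt(y + 4)), which equals f(y).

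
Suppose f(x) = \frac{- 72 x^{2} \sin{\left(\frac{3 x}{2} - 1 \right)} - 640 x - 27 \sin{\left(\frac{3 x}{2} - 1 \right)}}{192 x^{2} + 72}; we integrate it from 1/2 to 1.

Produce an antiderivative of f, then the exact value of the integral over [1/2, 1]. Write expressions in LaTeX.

Differentiate the proposed F(x) back; it has to land on f(x) exactly.
F(x) = - \frac{5 \log{\left(4 x^{2} + \frac{3}{2} \right)}}{3} + \frac{\cos{\left(\frac{3 x}{2} - 1 \right)}}{4} is an antiderivative of f.
Check: d/dx[- \frac{5 \log{\left(4 x^{2} + \frac{3}{2} \right)}}{3} + \frac{\cos{\left(\frac{3 x}{2} - 1 \right)}}{4}] = \frac{- 72 x^{2} \sin{\left(\frac{3 x}{2} - 1 \right)} - 640 x - 27 \sin{\left(\frac{3 x}{2} - 1 \right)}}{192 x^{2} + 72} = f(x).
F(1) = - \frac{5 \log{\left(\frac{11}{2} \right)}}{3} + \frac{\cos{\left(\frac{1}{2} \right)}}{4}; F(1/2) = - \frac{5 \log{\left(\frac{5}{2} \right)}}{3} + \frac{\cos{\left(\frac{1}{4} \right)}}{4}.
Integral = F(1) - F(1/2) = - \frac{5 \log{\left(\frac{11}{2} \right)}}{3} - \frac{\cos{\left(\frac{1}{4} \right)}}{4} + \frac{\cos{\left(\frac{1}{2} \right)}}{4} + \frac{5 \log{\left(\frac{5}{2} \right)}}{3}.

Antiderivative: F(x) = - \frac{5 \log{\left(4 x^{2} + \frac{3}{2} \right)}}{3} + \frac{\cos{\left(\frac{3 x}{2} - 1 \right)}}{4}; value = - \frac{5 \log{\left(\frac{11}{2} \right)}}{3} - \frac{\cos{\left(\frac{1}{4} \right)}}{4} + \frac{\cos{\left(\frac{1}{2} \right)}}{4} + \frac{5 \log{\left(\frac{5}{2} \right)}}{3}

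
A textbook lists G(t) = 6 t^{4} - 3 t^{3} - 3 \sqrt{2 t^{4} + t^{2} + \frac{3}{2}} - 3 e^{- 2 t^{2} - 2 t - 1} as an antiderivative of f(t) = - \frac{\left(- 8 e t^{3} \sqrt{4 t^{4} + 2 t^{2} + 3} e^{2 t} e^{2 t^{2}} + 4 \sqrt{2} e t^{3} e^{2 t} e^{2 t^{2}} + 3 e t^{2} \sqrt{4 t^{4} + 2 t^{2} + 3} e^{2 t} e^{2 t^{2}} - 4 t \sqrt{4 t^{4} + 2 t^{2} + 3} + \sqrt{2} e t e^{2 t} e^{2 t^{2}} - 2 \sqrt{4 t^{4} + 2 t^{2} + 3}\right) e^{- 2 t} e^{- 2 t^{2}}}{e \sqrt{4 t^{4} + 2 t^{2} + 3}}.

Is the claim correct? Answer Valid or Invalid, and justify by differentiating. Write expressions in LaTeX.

Invalid: d/dt[G] - f = \frac{64 e t^{7} e^{2 t} e^{2 t^{2}} - 24 e t^{6} e^{2 t} e^{2 t^{2}} + 32 e t^{5} e^{2 t} e^{2 t^{2}} + 32 t^{5} - 12 e t^{4} e^{2 t} e^{2 t^{2}} + 16 t^{4} - 8 \sqrt{2} e t^{3} \sqrt{4 t^{4} + 2 t^{2} + 3} e^{2 t} e^{2 t^{2}} + 48 e t^{3} e^{2 t} e^{2 t^{2}} + 16 t^{3} - 18 e t^{2} e^{2 t} e^{2 t^{2}} + 8 t^{2} - 2 \sqrt{2} e t \sqrt{4 t^{4} + 2 t^{2} + 3} e^{2 t} e^{2 t^{2}} + 24 t + 12}{4 e t^{4} e^{2 t} e^{2 t^{2}} + 2 e t^{2} e^{2 t} e^{2 t^{2}} + 3 e e^{2 t} e^{2 t^{2}}}, which is not 0.

d/dt[G] = \frac{\left(24 e t^{3} \sqrt{4 t^{4} + 2 t^{2} + 3} e^{2 t} e^{2 t^{2}} - 12 \sqrt{2} e t^{3} e^{2 t} e^{2 t^{2}} - 9 e t^{2} \sqrt{4 t^{4} + 2 t^{2} + 3} e^{2 t} e^{2 t^{2}} + 12 t \sqrt{4 t^{4} + 2 t^{2} + 3} - 3 \sqrt{2} e t e^{2 t} e^{2 t^{2}} + 6 \sqrt{4 t^{4} + 2 t^{2} + 3}\right) e^{- 2 t} e^{- 2 t^{2}}}{e \sqrt{4 t^{4} + 2 t^{2} + 3}}
d/dt[G] - f(t) = \frac{64 e t^{7} e^{2 t} e^{2 t^{2}} - 24 e t^{6} e^{2 t} e^{2 t^{2}} + 32 e t^{5} e^{2 t} e^{2 t^{2}} + 32 t^{5} - 12 e t^{4} e^{2 t} e^{2 t^{2}} + 16 t^{4} - 8 \sqrt{2} e t^{3} \sqrt{4 t^{4} + 2 t^{2} + 3} e^{2 t} e^{2 t^{2}} + 48 e t^{3} e^{2 t} e^{2 t^{2}} + 16 t^{3} - 18 e t^{2} e^{2 t} e^{2 t^{2}} + 8 t^{2} - 2 \sqrt{2} e t \sqrt{4 t^{4} + 2 t^{2} + 3} e^{2 t} e^{2 t^{2}} + 24 t + 12}{4 e t^{4} e^{2 t} e^{2 t^{2}} + 2 e t^{2} e^{2 t} e^{2 t^{2}} + 3 e e^{2 t} e^{2 t^{2}}} != 0.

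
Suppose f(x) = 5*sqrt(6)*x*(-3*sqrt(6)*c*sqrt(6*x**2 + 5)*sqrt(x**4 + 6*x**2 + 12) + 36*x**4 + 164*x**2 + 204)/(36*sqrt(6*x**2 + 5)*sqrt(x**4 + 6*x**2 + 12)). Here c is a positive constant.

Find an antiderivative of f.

For F(x) to be correct the identity F'(x) - f(x) = 0 must hold.
Check: d/dx[-5*c*x**2/4 + 5*sqrt(2*x**2 + 5/3)*sqrt(x**4/2 + 3*x**2 + 6)/3] = sqrt(6)*(-15*sqrt(6)*c*x*sqrt(6*x**2 + 5)*sqrt(x**4 + 6*x**2 + 12) + 180*x**5 + 820*x**3 + 1020*x)/(36*sqrt(6*x**2 + 5)*sqrt(x**4 + 6*x**2 + 12)), which equals f(x).

An antiderivative is F(x) = -5*c*x**2/4 + 5*sqrt(2*x**2 + 5/3)*sqrt(x**4/2 + 3*x**2 + 6)/3.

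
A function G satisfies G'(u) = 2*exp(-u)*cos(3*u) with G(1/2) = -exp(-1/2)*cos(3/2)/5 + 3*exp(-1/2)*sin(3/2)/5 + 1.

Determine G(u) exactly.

Check a candidate G(u) by differentiating: d/du[G] must match the given G'(u).
A general antiderivative is 3*exp(-u)*sin(3*u)/5 - exp(-u)*cos(3*u)/5 + C.
The condition gives C = -exp(-1/2)*cos(3/2)/5 + 3*exp(-1/2)*sin(3/2)/5 + 1 - (-exp(-1/2)*cos(3/2)/5 + 3*exp(-1/2)*sin(3/2)/5) = 1.
So G(u) = -(-5*exp(u) - 3*sin(3*u) + cos(3*u))*exp(-u)/5.
Check: d/du[-(-5*exp(u) - 3*sin(3*u) + cos(3*u))*exp(-u)/5] = 2*exp(-u)*cos(3*u) = G'(u).

G(u) = -(-5*exp(u) - 3*sin(3*u) + cos(3*u))*exp(-u)/5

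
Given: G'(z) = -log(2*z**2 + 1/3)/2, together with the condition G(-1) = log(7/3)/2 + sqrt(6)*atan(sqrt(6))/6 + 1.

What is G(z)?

G(z) = -(3*z*log(2*z**2 + 1/3) - 6*z + sqrt(6)*atan(sqrt(6)*z) - 12)/6

Any candidate G(z) must reproduce the stated G'(z) exactly.
A general antiderivative is -z*log(2*z**2 + 1/3)/2 + z - sqrt(6)*atan(sqrt(6)*z)/6 + C.
The condition gives C = log(7/3)/2 + sqrt(6)*atan(sqrt(6))/6 + 1 - (-1 + log(7/3)/2 + sqrt(6)*atan(sqrt(6))/6) = 2.
So G(z) = -(3*z*log(2*z**2 + 1/3) - 6*z + sqrt(6)*atan(sqrt(6)*z) - 12)/6.
Check: d/dz[-(3*z*log(2*z**2 + 1/3) - 6*z + sqrt(6)*atan(sqrt(6)*z) - 12)/6] = -log(2*z**2 + 1/3)/2 = G'(z).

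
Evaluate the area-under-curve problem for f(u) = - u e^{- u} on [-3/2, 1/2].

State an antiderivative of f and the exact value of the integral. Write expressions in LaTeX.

Antiderivative: F(u) = \left(u + 1\right) e^{- u}; value = \frac{3}{2 e^{\frac{1}{2}}} + \frac{e^{\frac{3}{2}}}{2}

f has the shape v'r + vr' for v = u + 1 and r = e^{- u} — it is the derivative of the product v*r.
F(u) = \left(u + 1\right) e^{- u} is an antiderivative of f.
Check: d/du[\left(u + 1\right) e^{- u}] = - u e^{- u} = f(u).
F(1/2) = \frac{3}{2 e^{\frac{1}{2}}}; F(-3/2) = - \frac{e^{\frac{3}{2}}}{2}.
Integral = F(1/2) - F(-3/2) = \frac{3}{2 e^{\frac{1}{2}}} + \frac{e^{\frac{3}{2}}}{2}.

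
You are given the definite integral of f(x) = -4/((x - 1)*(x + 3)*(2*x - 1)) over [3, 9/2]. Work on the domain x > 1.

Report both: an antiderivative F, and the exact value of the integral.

Antiderivative: F(x) = -(7*log(x - 1) - 8*log(x - 1/2) + log(x + 3))/7; value = -log(7/2) - 8*log(5/2)/7 - log(15/2)/7 + log(6)/7 + log(2) + 8*log(4)/7

The denominator factors as (x - 1)*(x + 3)*(2*x - 1); partial fractions split f into directly integrable pieces: 16/(7*(2*x - 1)) - 1/(7*(x + 3)) - 1/(x - 1).
F(x) = -(7*log(x - 1) - 8*log(x - 1/2) + log(x + 3))/7 is an antiderivative of f.
Check: d/dx[-(7*log(x - 1) - 8*log(x - 1/2) + log(x + 3))/7] = -4/(2*x**3 + 3*x**2 - 8*x + 3), which equals f(x).
F(9/2) = -log(7/2) - log(15/2)/7 + 8*log(4)/7; F(3) = -log(2) - log(6)/7 + 8*log(5/2)/7.
Integral = F(9/2) - F(3) = -log(7/2) - 8*log(5/2)/7 - log(15/2)/7 + log(6)/7 + log(2) + 8*log(4)/7.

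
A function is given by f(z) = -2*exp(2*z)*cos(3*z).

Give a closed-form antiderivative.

An antiderivative is F(z) = 2*(-3*sin(3*z) - 2*cos(3*z))*exp(2*z)/13.

Whatever form F(z) takes, F'(z) = f(z) is non-negotiable.
Check: d/dz[2*(-3*sin(3*z) - 2*cos(3*z))*exp(2*z)/13] = -2*exp(2*z)*cos(3*z) = f(z).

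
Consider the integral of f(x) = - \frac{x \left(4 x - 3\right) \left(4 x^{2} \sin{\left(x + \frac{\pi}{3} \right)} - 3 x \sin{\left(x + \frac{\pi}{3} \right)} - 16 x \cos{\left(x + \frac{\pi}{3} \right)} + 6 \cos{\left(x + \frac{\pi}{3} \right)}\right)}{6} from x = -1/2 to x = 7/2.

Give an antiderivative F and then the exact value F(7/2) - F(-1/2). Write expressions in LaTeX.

f has the shape u'v + uv' for u = \frac{3 \left(\frac{4 x^{2}}{3} - x\right)^{2}}{2} and v = \cos{\left(x + \frac{\pi}{3} \right)} — it is the derivative of the product u*v.
F(x) = \frac{x^{2} \left(4 x - 3\right)^{2} \cos{\left(x + \frac{\pi}{3} \right)}}{6} is an antiderivative of f.
Check: d/dx[\frac{x^{2} \left(4 x - 3\right)^{2} \cos{\left(x + \frac{\pi}{3} \right)}}{6}] = - \frac{8 x^{4} \sin{\left(x + \frac{\pi}{3} \right)}}{3} + 4 x^{3} \sin{\left(x + \frac{\pi}{3} \right)} + \frac{32 x^{3} \cos{\left(x + \frac{\pi}{3} \right)}}{3} - \frac{3 x^{2} \sin{\left(x + \frac{\pi}{3} \right)}}{2} - 12 x^{2} \cos{\left(x + \frac{\pi}{3} \right)} + 3 x \cos{\left(x + \frac{\pi}{3} \right)}, which equals f(x).
F(7/2) = \frac{5929 \cos{\left(\frac{\pi}{3} + \frac{7}{2} \right)}}{24}; F(-1/2) = \frac{25 \sin{\left(\frac{1}{2} + \frac{\pi}{6} \right)}}{24}.
Integral = F(7/2) - F(-1/2) = \frac{5929 \cos{\left(\frac{\pi}{3} + \frac{7}{2} \right)}}{24} - \frac{25 \sin{\left(\frac{1}{2} + \frac{\pi}{6} \right)}}{24}.

Antiderivative: F(x) = \frac{x^{2} \left(4 x - 3\right)^{2} \cos{\left(x + \frac{\pi}{3} \right)}}{6}; value = \frac{5929 \cos{\left(\frac{\pi}{3} + \frac{7}{2} \right)}}{24} - \frac{25 \sin{\left(\frac{1}{2} + \frac{\pi}{6} \right)}}{24}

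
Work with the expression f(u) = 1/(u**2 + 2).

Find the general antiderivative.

F(u) = sqrt(2)*atan(sqrt(2)*u/2)/2 + C

For F(u) to be correct the identity F'(u) - f(u) = 0 must hold.
Check: d/du[sqrt(2)*atan(sqrt(2)*u/2)/2] = 1/(u**2 + 2) = f(u).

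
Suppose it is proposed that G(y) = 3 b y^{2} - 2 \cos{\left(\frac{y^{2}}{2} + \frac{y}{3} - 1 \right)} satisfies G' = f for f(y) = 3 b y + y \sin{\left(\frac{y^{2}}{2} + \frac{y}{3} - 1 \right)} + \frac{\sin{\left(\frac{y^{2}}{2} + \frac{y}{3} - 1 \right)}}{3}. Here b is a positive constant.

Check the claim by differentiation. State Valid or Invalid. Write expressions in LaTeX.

Invalid: d/dy[G] - f = 3 b y + y \sin{\left(\frac{y^{2}}{2} + \frac{y}{3} - 1 \right)} + \frac{\sin{\left(\frac{y^{2}}{2} + \frac{y}{3} - 1 \right)}}{3}, which is not 0.

d/dy[G] = 6 b y + 2 y \sin{\left(\frac{y^{2}}{2} + \frac{y}{3} - 1 \right)} + \frac{2 \sin{\left(\frac{y^{2}}{2} + \frac{y}{3} - 1 \right)}}{3}
d/dy[G] - f(y) = 3 b y + y \sin{\left(\frac{y^{2}}{2} + \frac{y}{3} - 1 \right)} + \frac{\sin{\left(\frac{y^{2}}{2} + \frac{y}{3} - 1 \right)}}{3} != 0.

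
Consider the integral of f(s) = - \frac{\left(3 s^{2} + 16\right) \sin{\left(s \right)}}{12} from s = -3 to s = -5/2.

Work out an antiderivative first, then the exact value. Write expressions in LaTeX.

Any candidate F(s) must reproduce f(s) exactly when differentiated.
F(s) = \frac{s^{2} \cos{\left(s \right)}}{4} - \frac{s \sin{\left(s \right)}}{2} + \frac{5 \cos{\left(s \right)}}{6} is an antiderivative of f.
Check: d/ds[\frac{s^{2} \cos{\left(s \right)}}{4} - \frac{s \sin{\left(s \right)}}{2} + \frac{5 \cos{\left(s \right)}}{6}] = - \frac{s^{2} \sin{\left(s \right)}}{4} - \frac{4 \sin{\left(s \right)}}{3}, which equals f(s).
F(-5/2) = \frac{115 \cos{\left(\frac{5}{2} \right)}}{48} - \frac{5 \sin{\left(\frac{5}{2} \right)}}{4}; F(-3) = \frac{37 \cos{\left(3 \right)}}{12} - \frac{3 \sin{\left(3 \right)}}{2}.
Integral = F(-5/2) - F(-3) = \frac{115 \cos{\left(\frac{5}{2} \right)}}{48} - \frac{5 \sin{\left(\frac{5}{2} \right)}}{4} + \frac{3 \sin{\left(3 \right)}}{2} - \frac{37 \cos{\left(3 \right)}}{12}.

Antiderivative: F(s) = \frac{s^{2} \cos{\left(s \right)}}{4} - \frac{s \sin{\left(s \right)}}{2} + \frac{5 \cos{\left(s \right)}}{6}; value = \frac{115 \cos{\left(\frac{5}{2} \right)}}{48} - \frac{5 \sin{\left(\frac{5}{2} \right)}}{4} + \frac{3 \sin{\left(3 \right)}}{2} - \frac{37 \cos{\left(3 \right)}}{12}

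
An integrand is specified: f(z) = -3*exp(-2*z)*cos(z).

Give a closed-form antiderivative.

Since d/dz undoes antidifferentiation here, F'(z) = f(z) is required of F(z).
Check: d/dz[3*(-sin(z) + 2*cos(z))*exp(-2*z)/5] = -3*exp(-2*z)*cos(z) = f(z).

An antiderivative is F(z) = 3*(-sin(z) + 2*cos(z))*exp(-2*z)/5.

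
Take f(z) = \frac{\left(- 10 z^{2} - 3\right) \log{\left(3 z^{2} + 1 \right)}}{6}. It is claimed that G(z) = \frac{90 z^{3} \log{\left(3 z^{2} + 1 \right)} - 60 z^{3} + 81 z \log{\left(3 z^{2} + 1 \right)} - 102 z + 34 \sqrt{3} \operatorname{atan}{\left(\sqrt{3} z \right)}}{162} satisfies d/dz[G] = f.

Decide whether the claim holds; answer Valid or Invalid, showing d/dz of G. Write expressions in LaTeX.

d/dz[G] = \frac{5 z^{2} \log{\left(3 z^{2} + 1 \right)}}{3} + \frac{\log{\left(3 z^{2} + 1 \right)}}{2}
d/dz[G] - f(z) = \frac{10 z^{2} \log{\left(3 z^{2} + 1 \right)}}{3} + \log{\left(3 z^{2} + 1 \right)} != 0.

Invalid: d/dz[G] - f = \frac{10 z^{2} \log{\left(3 z^{2} + 1 \right)}}{3} + \log{\left(3 z^{2} + 1 \right)}, which is not 0.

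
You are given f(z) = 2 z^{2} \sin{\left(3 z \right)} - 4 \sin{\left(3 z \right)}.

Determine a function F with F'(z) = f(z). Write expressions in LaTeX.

The integrand splits into summands that can be handled one at a time.
Check: d/dz[- \frac{2 z^{2} \cos{\left(3 z \right)}}{3} + \frac{4 z \sin{\left(3 z \right)}}{9} + \frac{40 \cos{\left(3 z \right)}}{27}] = 2 z^{2} \sin{\left(3 z \right)} - 4 \sin{\left(3 z \right)} = f(z).

An antiderivative is F(z) = - \frac{2 z^{2} \cos{\left(3 z \right)}}{3} + \frac{4 z \sin{\left(3 z \right)}}{9} + \frac{40 \cos{\left(3 z \right)}}{27}.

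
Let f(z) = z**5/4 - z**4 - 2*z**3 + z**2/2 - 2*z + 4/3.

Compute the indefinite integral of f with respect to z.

F(z) = z*(5*z**5 - 24*z**4 - 60*z**3 + 20*z**2 - 120*z + 160)/120 + C

The integrand splits into summands that can be handled one at a time.
Check: d/dz[z*(5*z**5 - 24*z**4 - 60*z**3 + 20*z**2 - 120*z + 160)/120] = z**5/4 - z**4 - 2*z**3 + z**2/2 - 2*z + 4/3 = f(z).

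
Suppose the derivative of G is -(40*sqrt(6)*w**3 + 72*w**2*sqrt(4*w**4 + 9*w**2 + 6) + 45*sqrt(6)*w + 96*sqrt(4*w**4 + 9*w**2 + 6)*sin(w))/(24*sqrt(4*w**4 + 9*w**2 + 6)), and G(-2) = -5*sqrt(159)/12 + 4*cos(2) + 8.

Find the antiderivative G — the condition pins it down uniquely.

Check a candidate G(w) by differentiating: d/dw[G] must match the given G'(w).
A general antiderivative is -w**3 - 5*sqrt(2*w**4/3 + 3*w**2/2 + 1)/4 + 4*cos(w) + C.
The condition gives C = -5*sqrt(159)/12 + 4*cos(2) + 8 - (-5*sqrt(159)/12 + 4*cos(2) + 8) = 0.
So G(w) = -w**3 - 5*sqrt(2*w**4/3 + 3*w**2/2 + 1)/4 + 4*cos(w).
Check: d/dw[-w**3 - 5*sqrt(2*w**4/3 + 3*w**2/2 + 1)/4 + 4*cos(w)] = (-40*sqrt(6)*w**3 - 72*w**2*sqrt(4*w**4 + 9*w**2 + 6) - 45*sqrt(6)*w - 96*sqrt(4*w**4 + 9*w**2 + 6)*sin(w))/(24*sqrt(4*w**4 + 9*w**2 + 6)), which equals G'(w).

G(w) = -w**3 - 5*sqrt(2*w**4/3 + 3*w**2/2 + 1)/4 + 4*cos(w)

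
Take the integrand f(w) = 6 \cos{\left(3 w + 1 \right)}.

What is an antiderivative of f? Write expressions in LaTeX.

An antiderivative is F(w) = 2 \sin{\left(3 w + 1 \right)}.

For F(w) to be correct the identity F'(w) - f(w) = 0 must hold.
Check: d/dw[2 \sin{\left(3 w + 1 \right)}] = 6 \cos{\left(3 w + 1 \right)} = f(w).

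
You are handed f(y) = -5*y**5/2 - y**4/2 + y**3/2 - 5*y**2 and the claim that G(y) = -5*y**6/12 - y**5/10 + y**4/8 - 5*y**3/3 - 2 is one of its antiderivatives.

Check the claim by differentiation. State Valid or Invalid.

d/dy[G] = -5*y**5/2 - y**4/2 + y**3/2 - 5*y**2
This equals f(y) exactly, so the claim holds.

Valid - the claim checks out under differentiation.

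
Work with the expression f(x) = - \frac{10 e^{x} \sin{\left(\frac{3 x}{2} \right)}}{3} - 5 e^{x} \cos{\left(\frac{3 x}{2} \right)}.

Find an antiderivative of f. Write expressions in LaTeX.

An antiderivative is F(x) = - \frac{10 e^{x} \sin{\left(\frac{3 x}{2} \right)}}{3}.

f has the shape u'v + uv' for u = - \frac{10 e^{x}}{3} and v = \sin{\left(\frac{3 x}{2} \right)} — it is the derivative of the product u*v.
Check: d/dx[- \frac{10 e^{x} \sin{\left(\frac{3 x}{2} \right)}}{3}] = - \frac{10 e^{x} \sin{\left(\frac{3 x}{2} \right)}}{3} - 5 e^{x} \cos{\left(\frac{3 x}{2} \right)} = f(x).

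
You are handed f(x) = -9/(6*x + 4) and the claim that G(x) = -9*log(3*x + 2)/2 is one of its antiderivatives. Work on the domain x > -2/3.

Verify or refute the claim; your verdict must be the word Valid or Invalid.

d/dx[G] = -27/(6*x + 4)
d/dx[G] - f(x) = -9/(3*x + 2) != 0.

Invalid: d/dx[G] - f = -9/(3*x + 2), which is not 0.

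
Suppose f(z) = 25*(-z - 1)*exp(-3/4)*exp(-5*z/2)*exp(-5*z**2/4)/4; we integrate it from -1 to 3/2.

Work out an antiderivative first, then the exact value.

The substitution u = -5*z**2/4 - 5*z/2 - 3/4 works: f is exactly (dF/du)*(du/dz) for that inner function.
F(z) = 5*exp(-5*z**2/4 - 5*z/2 - 3/4)/2 is an antiderivative of f.
Check: d/dz[5*exp(-5*z**2/4 - 5*z/2 - 3/4)/2] = (-25*z - 25)*exp(-3/4)*exp(-5*z/2)*exp(-5*z**2/4)/4, which equals f(z).
F(3/2) = 5*exp(-117/16)/2; F(-1) = 5*exp(1/2)/2.
Integral = F(3/2) - F(-1) = -5*exp(1/2)/2 + 5*exp(-117/16)/2.

Antiderivative: F(z) = 5*exp(-5*z**2/4 - 5*z/2 - 3/4)/2; value = -5*exp(1/2)/2 + 5*exp(-117/16)/2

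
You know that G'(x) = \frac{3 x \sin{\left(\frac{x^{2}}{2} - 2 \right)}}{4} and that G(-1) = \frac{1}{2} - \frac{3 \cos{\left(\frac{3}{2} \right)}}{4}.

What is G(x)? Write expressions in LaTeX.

G'(x) matches the chain-rule pattern g'(h)*h' with inner function h(x) = \frac{x^{2}}{2} - 2; substituting u = h(x) collapses the integral.
A general antiderivative is - \frac{3 \cos{\left(\frac{x^{2}}{2} - 2 \right)}}{4} + C.
The condition gives C = \frac{1}{2} - \frac{3 \cos{\left(\frac{3}{2} \right)}}{4} - (- \frac{3 \cos{\left(\frac{3}{2} \right)}}{4}) = \frac{1}{2}.
So G(x) = \frac{2 - 3 \cos{\left(\frac{x^{2}}{2} - 2 \right)}}{4}.
Check: d/dx[\frac{2 - 3 \cos{\left(\frac{x^{2}}{2} - 2 \right)}}{4}] = \frac{3 x \sin{\left(\frac{x^{2}}{2} - 2 \right)}}{4} = G'(x).

G(x) = \frac{2 - 3 \cos{\left(\frac{x^{2}}{2} - 2 \right)}}{4}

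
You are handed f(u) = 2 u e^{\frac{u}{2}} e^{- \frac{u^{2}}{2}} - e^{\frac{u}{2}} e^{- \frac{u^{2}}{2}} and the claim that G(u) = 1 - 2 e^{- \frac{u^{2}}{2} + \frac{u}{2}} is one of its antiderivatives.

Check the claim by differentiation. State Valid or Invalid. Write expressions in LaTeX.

Valid - the claim checks out under differentiation.

d/du[G] = 2 u e^{\frac{u}{2}} e^{- \frac{u^{2}}{2}} - e^{\frac{u}{2}} e^{- \frac{u^{2}}{2}}
This equals f(u) exactly, so the claim holds.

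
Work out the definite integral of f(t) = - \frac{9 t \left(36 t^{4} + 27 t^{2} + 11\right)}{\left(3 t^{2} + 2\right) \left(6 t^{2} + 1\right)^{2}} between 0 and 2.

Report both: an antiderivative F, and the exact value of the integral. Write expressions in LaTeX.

Antiderivative: F(t) = - \frac{3 \log{\left(\frac{t^{2}}{2} + \frac{1}{3} \right)}}{2} + \frac{5}{2 \left(4 t^{2} + \frac{2}{3}\right)}; value = - \frac{18}{5} - \frac{3 \log{\left(3 \right)}}{2} - \frac{3 \log{\left(\frac{7}{3} \right)}}{2}

Differentiate the proposed F(t) back; it has to land on f(t) exactly.
F(t) = - \frac{3 \log{\left(\frac{t^{2}}{2} + \frac{1}{3} \right)}}{2} + \frac{5}{2 \left(4 t^{2} + \frac{2}{3}\right)} is an antiderivative of f.
Check: d/dt[- \frac{3 \log{\left(\frac{t^{2}}{2} + \frac{1}{3} \right)}}{2} + \frac{5}{2 \left(4 t^{2} + \frac{2}{3}\right)}] = \frac{- 324 t^{5} - 243 t^{3} - 99 t}{108 t^{6} + 108 t^{4} + 27 t^{2} + 2}, which equals f(t).
F(2) = \frac{3}{20} - \frac{3 \log{\left(\frac{7}{3} \right)}}{2}; F(0) = \frac{3 \log{\left(3 \right)}}{2} + \frac{15}{4}.
Integral = F(2) - F(0) = - \frac{18}{5} - \frac{3 \log{\left(3 \right)}}{2} - \frac{3 \log{\left(\frac{7}{3} \right)}}{2}.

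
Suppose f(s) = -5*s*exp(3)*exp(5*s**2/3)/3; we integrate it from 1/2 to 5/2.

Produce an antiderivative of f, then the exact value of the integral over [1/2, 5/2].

f matches the chain-rule pattern g'(h)*h' with inner function h(s) = 5*s**2/3 + 3; substituting u = h(s) collapses the integral.
F(s) = -exp(3)*exp(5*s**2/3)/2 is an antiderivative of f.
Check: d/ds[-exp(3)*exp(5*s**2/3)/2] = -5*s*exp(3)*exp(5*s**2/3)/3 = f(s).
F(5/2) = -exp(161/12)/2; F(1/2) = -exp(41/12)/2.
Integral = F(5/2) - F(1/2) = -exp(161/12)/2 + exp(41/12)/2.

Antiderivative: F(s) = -exp(3)*exp(5*s**2/3)/2; value = -exp(161/12)/2 + exp(41/12)/2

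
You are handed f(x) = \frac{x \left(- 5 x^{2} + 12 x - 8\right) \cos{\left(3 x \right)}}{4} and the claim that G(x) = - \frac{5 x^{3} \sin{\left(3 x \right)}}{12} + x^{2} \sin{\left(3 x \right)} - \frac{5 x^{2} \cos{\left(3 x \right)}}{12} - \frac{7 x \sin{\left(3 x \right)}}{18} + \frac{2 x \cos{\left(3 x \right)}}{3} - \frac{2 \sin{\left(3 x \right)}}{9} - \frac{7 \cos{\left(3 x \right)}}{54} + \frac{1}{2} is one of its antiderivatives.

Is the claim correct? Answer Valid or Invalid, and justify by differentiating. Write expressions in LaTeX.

Valid - differentiating G returns exactly f.

d/dx[G] = - \frac{5 x^{3} \cos{\left(3 x \right)}}{4} + 3 x^{2} \cos{\left(3 x \right)} - 2 x \cos{\left(3 x \right)}
This equals f(x) exactly, so the claim holds.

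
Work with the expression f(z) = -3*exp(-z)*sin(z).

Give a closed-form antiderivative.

Differentiate the proposed F(z) back; it has to land on f(z) exactly.
Check: d/dz[(3*sin(z) + 3*cos(z))*exp(-z)/2] = -3*exp(-z)*sin(z) = f(z).

An antiderivative is F(z) = (3*sin(z) + 3*cos(z))*exp(-z)/2.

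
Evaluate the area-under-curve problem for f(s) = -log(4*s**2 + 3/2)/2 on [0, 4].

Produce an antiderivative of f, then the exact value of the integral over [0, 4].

Antiderivative: F(s) = -s*log(4*s**2 + 3/2)/2 + s - sqrt(6)*atan(2*sqrt(6)*s/3)/4; value = -2*log(131/2) - sqrt(6)*atan(8*sqrt(6)/3)/4 + 4

A candidate is checked by its d/ds: the result must match f(s).
F(s) = -s*log(4*s**2 + 3/2)/2 + s - sqrt(6)*atan(2*sqrt(6)*s/3)/4 is an antiderivative of f.
Check: d/ds[-s*log(4*s**2 + 3/2)/2 + s - sqrt(6)*atan(2*sqrt(6)*s/3)/4] = -log(4*s**2 + 3/2)/2 = f(s).
F(4) = -2*log(131/2) - sqrt(6)*atan(8*sqrt(6)/3)/4 + 4; F(0) = 0.
Integral = F(4) - F(0) = -2*log(131/2) - sqrt(6)*atan(8*sqrt(6)/3)/4 + 4.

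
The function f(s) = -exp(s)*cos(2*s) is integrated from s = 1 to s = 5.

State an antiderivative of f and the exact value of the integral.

Antiderivative: F(s) = -2*exp(s)*sin(2*s)/5 - exp(s)*cos(2*s)/5; value = exp(1)*cos(2)/5 + 2*exp(1)*sin(2)/5 - exp(5)*cos(10)/5 - 2*exp(5)*sin(10)/5

Differentiate the proposed F(s) back; it has to land on f(s) exactly.
F(s) = -2*exp(s)*sin(2*s)/5 - exp(s)*cos(2*s)/5 is an antiderivative of f.
Check: d/ds[-2*exp(s)*sin(2*s)/5 - exp(s)*cos(2*s)/5] = -exp(s)*cos(2*s) = f(s).
F(5) = -exp(5)*cos(10)/5 - 2*exp(5)*sin(10)/5; F(1) = -2*exp(1)*sin(2)/5 - exp(1)*cos(2)/5.
Integral = F(5) - F(1) = exp(1)*cos(2)/5 + 2*exp(1)*sin(2)/5 - exp(5)*cos(10)/5 - 2*exp(5)*sin(10)/5.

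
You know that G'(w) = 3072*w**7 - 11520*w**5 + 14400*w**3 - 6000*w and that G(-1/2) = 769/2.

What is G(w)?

G'(w) matches the chain-rule pattern g'(h)*h' with inner function h(w) = 4*w**2 - 5; substituting u = h(w) collapses the integral.
A general antiderivative is 3*(4*w**2 - 5)**4/2 + C.
The condition gives C = 769/2 - (384) = 1/2.
So G(w) = (3*(4*w**2 - 5)**4 + 1)/2.
Check: d/dw[(3*(4*w**2 - 5)**4 + 1)/2] = 3072*w**7 - 11520*w**5 + 14400*w**3 - 6000*w = G'(w).

G(w) = (3*(4*w**2 - 5)**4 + 1)/2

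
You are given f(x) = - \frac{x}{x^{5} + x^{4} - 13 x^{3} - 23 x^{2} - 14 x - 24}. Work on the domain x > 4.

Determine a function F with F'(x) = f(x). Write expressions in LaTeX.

An antiderivative is F(x) = - \frac{2 \log{\left(x - 4 \right)}}{357} - \frac{\log{\left(x + 2 \right)}}{15} + \frac{3 \log{\left(x + 3 \right)}}{70} + \frac{\log{\left(x^{2} + 1 \right)}}{68} + \frac{3 \operatorname{atan}{\left(x \right)}}{170}.

Factor the denominator (\left(x - 4\right) \left(x + 2\right) \left(x + 3\right) \left(x^{2} + 1\right)) and decompose: f = \frac{5 x + 3}{170 \left(x^{2} + 1\right)} + \frac{3}{70 \left(x + 3\right)} - \frac{1}{15 \left(x + 2\right)} - \frac{2}{357 \left(x - 4\right)}; each piece integrates to a log, atan, or power term.
Check: d/dx[- \frac{2 \log{\left(x - 4 \right)}}{357} - \frac{\log{\left(x + 2 \right)}}{15} + \frac{3 \log{\left(x + 3 \right)}}{70} + \frac{\log{\left(x^{2} + 1 \right)}}{68} + \frac{3 \operatorname{atan}{\left(x \right)}}{170}] = - \frac{x}{x^{5} + x^{4} - 13 x^{3} - 23 x^{2} - 14 x - 24} = f(x).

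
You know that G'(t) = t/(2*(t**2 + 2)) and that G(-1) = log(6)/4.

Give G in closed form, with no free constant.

G(t) = log(2*t**2 + 4)/4

G'(t) matches the chain-rule pattern g'(h)*h' with inner function h(t) = 2*t**2 + 4; substituting u = h(t) collapses the integral.
A general antiderivative is log(2*t**2 + 4)/4 + C.
The condition gives C = log(6)/4 - (log(6)/4) = 0.
So G(t) = log(2*t**2 + 4)/4.
Check: d/dt[log(2*t**2 + 4)/4] = t/(2*t**2 + 4), which equals G'(t).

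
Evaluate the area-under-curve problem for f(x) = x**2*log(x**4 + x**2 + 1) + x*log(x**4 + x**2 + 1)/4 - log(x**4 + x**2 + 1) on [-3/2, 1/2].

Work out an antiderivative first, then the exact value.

The integrand splits into summands that can be handled one at a time.
F(x) = x**3*log(x**4 + x**2 + 1)/3 - 4*x**3/9 + x**2*log(x**4 + x**2 + 1)/8 - x**2/4 - x*log(x**4 + x**2 + 1) + 14*x/3 + 43*log(x**2 - x + 1)/48 - 37*log(x**2 + x + 1)/48 - 7*sqrt(3)*atan(2*sqrt(3)*x/3 - sqrt(3)/3)/8 - 9*sqrt(3)*atan(2*sqrt(3)*x/3 + sqrt(3)/3)/8 is an antiderivative of f.
Check: d/dx[x**3*log(x**4 + x**2 + 1)/3 - 4*x**3/9 + x**2*log(x**4 + x**2 + 1)/8 - x**2/4 - x*log(x**4 + x**2 + 1) + 14*x/3 + 43*log(x**2 - x + 1)/48 - 37*log(x**2 + x + 1)/48 - 7*sqrt(3)*atan(2*sqrt(3)*x/3 - sqrt(3)/3)/8 - 9*sqrt(3)*atan(2*sqrt(3)*x/3 + sqrt(3)/3)/8] = x**2*log(x**4 + x**2 + 1) + x*log(x**4 + x**2 + 1)/4 - log(x**4 + x**2 + 1) = f(x).
F(1/2) = -9*sqrt(3)*atan(2*sqrt(3)/3)/8 - 37*log(7/4)/48 + 43*log(3/4)/48 - 41*log(21/16)/96 + 319/144; F(-3/2) = -97/16 - 37*log(7/4)/48 + 21*log(133/16)/32 + 43*log(19/4)/48 + 9*sqrt(3)*atan(2*sqrt(3)/3)/8 + 7*sqrt(3)*atan(4*sqrt(3)/3)/8.
Integral = F(1/2) - F(-3/2) = -9*sqrt(3)*atan(2*sqrt(3)/3)/4 - 7*sqrt(3)*atan(4*sqrt(3)/3)/8 - 43*log(19/4)/48 - 21*log(133/16)/32 + 43*log(3/4)/48 - 41*log(21/16)/96 + 149/18.

Antiderivative: F(x) = x**3*log(x**4 + x**2 + 1)/3 - 4*x**3/9 + x**2*log(x**4 + x**2 + 1)/8 - x**2/4 - x*log(x**4 + x**2 + 1) + 14*x/3 + 43*log(x**2 - x + 1)/48 - 37*log(x**2 + x + 1)/48 - 7*sqrt(3)*atan(2*sqrt(3)*x/3 - sqrt(3)/3)/8 - 9*sqrt(3)*atan(2*sqrt(3)*x/3 + sqrt(3)/3)/8; value = -9*sqrt(3)*atan(2*sqrt(3)/3)/4 - 7*sqrt(3)*atan(4*sqrt(3)/3)/8 - 43*log(19/4)/48 - 21*log(133/16)/32 + 43*log(3/4)/48 - 41*log(21/16)/96 + 149/18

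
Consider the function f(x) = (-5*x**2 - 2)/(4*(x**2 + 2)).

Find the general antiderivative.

Whatever form F(x) takes, F'(x) = f(x) is non-negotiable.
Check: d/dx[-5*x/4 + sqrt(2)*atan(sqrt(2)*x/2)] = (-5*x**2 - 2)/(4*x**2 + 8), which equals f(x).

F(x) = -5*x/4 + sqrt(2)*atan(sqrt(2)*x/2) + C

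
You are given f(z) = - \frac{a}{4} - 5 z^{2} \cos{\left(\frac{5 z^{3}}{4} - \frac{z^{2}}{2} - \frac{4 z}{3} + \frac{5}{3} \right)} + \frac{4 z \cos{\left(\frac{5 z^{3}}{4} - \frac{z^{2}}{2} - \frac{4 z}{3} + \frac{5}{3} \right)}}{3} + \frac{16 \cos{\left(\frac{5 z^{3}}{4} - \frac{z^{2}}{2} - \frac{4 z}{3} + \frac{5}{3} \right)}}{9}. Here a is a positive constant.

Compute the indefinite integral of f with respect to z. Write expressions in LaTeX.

F(z) = \frac{- 3 a z - 16 \sin{\left(\frac{5 z^{3}}{4} - \frac{z^{2}}{2} - \frac{4 z}{3} + \frac{5}{3} \right)}}{12} + C

The integrand splits into summands that can be handled one at a time.
Check: d/dz[\frac{- 3 a z - 16 \sin{\left(\frac{5 z^{3}}{4} - \frac{z^{2}}{2} - \frac{4 z}{3} + \frac{5}{3} \right)}}{12}] = - \frac{a}{4} - 5 z^{2} \cos{\left(\frac{5 z^{3}}{4} - \frac{z^{2}}{2} - \frac{4 z}{3} + \frac{5}{3} \right)} + \frac{4 z \cos{\left(\frac{5 z^{3}}{4} - \frac{z^{2}}{2} - \frac{4 z}{3} + \frac{5}{3} \right)}}{3} + \frac{16 \cos{\left(\frac{5 z^{3}}{4} - \frac{z^{2}}{2} - \frac{4 z}{3} + \frac{5}{3} \right)}}{9} = f(z).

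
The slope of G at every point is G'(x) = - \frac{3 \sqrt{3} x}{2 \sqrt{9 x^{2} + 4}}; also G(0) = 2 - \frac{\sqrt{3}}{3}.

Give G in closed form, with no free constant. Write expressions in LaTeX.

G'(x) matches the chain-rule pattern g'(h)*h' with inner function h(x) = 3 x^{2} + \frac{4}{3}; substituting u = h(x) collapses the integral.
A general antiderivative is - \frac{\sqrt{3 x^{2} + \frac{4}{3}}}{2} + C.
The condition gives C = 2 - \frac{\sqrt{3}}{3} - (- \frac{\sqrt{3}}{3}) = 2.
So G(x) = \frac{- \sqrt{3} \sqrt{9 x^{2} + 4} + 12}{6}.
Check: d/dx[\frac{- \sqrt{3} \sqrt{9 x^{2} + 4} + 12}{6}] = - \frac{3 \sqrt{3} x}{2 \sqrt{9 x^{2} + 4}} = G'(x).

G(x) = \frac{- \sqrt{3} \sqrt{9 x^{2} + 4} + 12}{6}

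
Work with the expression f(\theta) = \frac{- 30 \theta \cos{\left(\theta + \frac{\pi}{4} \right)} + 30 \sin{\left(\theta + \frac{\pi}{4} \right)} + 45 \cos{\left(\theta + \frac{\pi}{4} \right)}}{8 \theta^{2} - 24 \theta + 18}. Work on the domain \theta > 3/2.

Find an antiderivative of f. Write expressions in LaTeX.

An antiderivative is F(\theta) = - \frac{15 \sin{\left(\theta + \frac{\pi}{4} \right)}}{4 \theta - 6}.

Recognize the product-rule pattern: f = u'v + uv' with u = - \frac{15}{2 \left(2 \theta - 3\right)}, v = \sin{\left(\theta + \frac{\pi}{4} \right)}, so integration by parts undoes it.
Check: d/d\theta[- \frac{15 \sin{\left(\theta + \frac{\pi}{4} \right)}}{4 \theta - 6}] = \frac{- 30 \theta \cos{\left(\theta + \frac{\pi}{4} \right)} + 30 \sin{\left(\theta + \frac{\pi}{4} \right)} + 45 \cos{\left(\theta + \frac{\pi}{4} \right)}}{8 \theta^{2} - 24 \theta + 18} = f(\theta).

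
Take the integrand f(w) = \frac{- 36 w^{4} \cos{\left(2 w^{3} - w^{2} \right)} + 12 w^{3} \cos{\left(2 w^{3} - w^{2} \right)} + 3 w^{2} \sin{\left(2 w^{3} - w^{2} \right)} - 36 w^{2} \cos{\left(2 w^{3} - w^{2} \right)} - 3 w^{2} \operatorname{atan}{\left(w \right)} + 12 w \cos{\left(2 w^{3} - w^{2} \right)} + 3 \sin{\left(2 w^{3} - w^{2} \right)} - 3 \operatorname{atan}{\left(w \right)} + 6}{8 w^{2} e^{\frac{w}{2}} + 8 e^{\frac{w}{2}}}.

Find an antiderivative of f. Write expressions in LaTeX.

An antiderivative is F(w) = \frac{\left(- 3 \sin{\left(2 w^{3} - w^{2} \right)} + 3 \operatorname{atan}{\left(w \right)}\right) e^{- \frac{w}{2}}}{4}.

Recognize the product-rule pattern: f = u'v + uv' with u = - \frac{3 \sin{\left(2 w^{3} - w^{2} \right)}}{4} + \frac{3 \operatorname{atan}{\left(w \right)}}{4}, v = e^{- \frac{w}{2}}, so integration by parts undoes it.
Check: d/dw[\frac{\left(- 3 \sin{\left(2 w^{3} - w^{2} \right)} + 3 \operatorname{atan}{\left(w \right)}\right) e^{- \frac{w}{2}}}{4}] = \frac{- 36 w^{4} \cos{\left(2 w^{3} - w^{2} \right)} + 12 w^{3} \cos{\left(2 w^{3} - w^{2} \right)} + 3 w^{2} \sin{\left(2 w^{3} - w^{2} \right)} - 36 w^{2} \cos{\left(2 w^{3} - w^{2} \right)} - 3 w^{2} \operatorname{atan}{\left(w \right)} + 12 w \cos{\left(2 w^{3} - w^{2} \right)} + 3 \sin{\left(2 w^{3} - w^{2} \right)} - 3 \operatorname{atan}{\left(w \right)} + 6}{8 w^{2} e^{\frac{w}{2}} + 8 e^{\frac{w}{2}}} = f(w).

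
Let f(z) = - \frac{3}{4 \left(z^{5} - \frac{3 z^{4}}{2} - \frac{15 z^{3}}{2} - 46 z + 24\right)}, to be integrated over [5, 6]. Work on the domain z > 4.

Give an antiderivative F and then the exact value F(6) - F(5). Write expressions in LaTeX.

Factor the denominator (2 \left(z - 4\right) \left(z + 3\right) \left(2 z - 1\right) \left(z^{2} + 4\right)) and decompose: f = - \frac{3 \left(31 z + 24\right)}{8840 \left(z^{2} + 4\right)} + \frac{24}{833 \left(2 z - 1\right)} - \frac{3}{1274 \left(z + 3\right)} - \frac{3}{1960 \left(z - 4\right)}; each piece integrates to a log, atan, or power term.
F(z) = \frac{3 \left(- 442 \log{\left(z - 4 \right)} + 4160 \log{\left(z - \frac{1}{2} \right)} - 680 \log{\left(z + 3 \right)} - 1519 \log{\left(z^{2} + 4 \right)} - 1176 \operatorname{atan}{\left(\frac{z}{2} \right)}\right)}{866320} is an antiderivative of f.
Check: d/dz[\frac{3 \left(- 442 \log{\left(z - 4 \right)} + 4160 \log{\left(z - \frac{1}{2} \right)} - 680 \log{\left(z + 3 \right)} - 1519 \log{\left(z^{2} + 4 \right)} - 1176 \operatorname{atan}{\left(\frac{z}{2} \right)}\right)}{866320}] = - \frac{3}{4 z^{5} - 6 z^{4} - 30 z^{3} - 184 z + 96}, which equals f(z).
F(6) = - \frac{93 \log{\left(40 \right)}}{17680} - \frac{3 \log{\left(9 \right)}}{1274} - \frac{9 \operatorname{atan}{\left(3 \right)}}{2210} - \frac{3 \log{\left(2 \right)}}{1960} + \frac{12 \log{\left(\frac{11}{2} \right)}}{833}; F(5) = - \frac{93 \log{\left(29 \right)}}{17680} - \frac{3 \log{\left(8 \right)}}{1274} - \frac{9 \operatorname{atan}{\left(\frac{5}{2} \right)}}{2210} + \frac{12 \log{\left(\frac{9}{2} \right)}}{833}.
Integral = F(6) - F(5) = - \frac{12 \log{\left(\frac{9}{2} \right)}}{833} - \frac{93 \log{\left(40 \right)}}{17680} - \frac{3 \log{\left(9 \right)}}{1274} - \frac{9 \operatorname{atan}{\left(3 \right)}}{2210} - \frac{3 \log{\left(2 \right)}}{1960} + \frac{9 \operatorname{atan}{\left(\frac{5}{2} \right)}}{2210} + \frac{3 \log{\left(8 \right)}}{1274} + \frac{93 \log{\left(29 \right)}}{17680} + \frac{12 \log{\left(\frac{11}{2} \right)}}{833}.

Antiderivative: F(z) = \frac{3 \left(- 442 \log{\left(z - 4 \right)} + 4160 \log{\left(z - \frac{1}{2} \right)} - 680 \log{\left(z + 3 \right)} - 1519 \log{\left(z^{2} + 4 \right)} - 1176 \operatorname{atan}{\left(\frac{z}{2} \right)}\right)}{866320}; value = - \frac{12 \log{\left(\frac{9}{2} \right)}}{833} - \frac{93 \log{\left(40 \right)}}{17680} - \frac{3 \log{\left(9 \right)}}{1274} - \frac{9 \operatorname{atan}{\left(3 \right)}}{2210} - \frac{3 \log{\left(2 \right)}}{1960} + \frac{9 \operatorname{atan}{\left(\frac{5}{2} \right)}}{2210} + \frac{3 \log{\left(8 \right)}}{1274} + \frac{93 \log{\left(29 \right)}}{17680} + \frac{12 \log{\left(\frac{11}{2} \right)}}{833}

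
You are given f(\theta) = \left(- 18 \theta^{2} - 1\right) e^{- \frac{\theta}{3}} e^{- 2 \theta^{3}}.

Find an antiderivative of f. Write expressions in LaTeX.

The substitution u = - 2 \theta^{3} - \frac{\theta}{3} works: f is exactly (dF/du)*(du/d\theta) for that inner function.
Check: d/d\theta[3 e^{- \frac{\theta}{3}} e^{- 2 \theta^{3}}] = \left(- 18 \theta^{2} - 1\right) e^{- \frac{\theta}{3}} e^{- 2 \theta^{3}} = f(\theta).

An antiderivative is F(\theta) = 3 e^{- \frac{\theta}{3}} e^{- 2 \theta^{3}}.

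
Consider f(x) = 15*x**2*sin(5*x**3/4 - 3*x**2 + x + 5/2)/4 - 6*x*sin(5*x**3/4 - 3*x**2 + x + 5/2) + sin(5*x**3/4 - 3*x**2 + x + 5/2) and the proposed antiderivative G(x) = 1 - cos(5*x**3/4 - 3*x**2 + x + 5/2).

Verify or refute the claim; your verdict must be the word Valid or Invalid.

Valid: G'(x) = f(x).

d/dx[G] = 15*x**2*sin(5*x**3/4 - 3*x**2 + x + 5/2)/4 - 6*x*sin(5*x**3/4 - 3*x**2 + x + 5/2) + sin(5*x**3/4 - 3*x**2 + x + 5/2)
This equals f(x) exactly, so the claim holds.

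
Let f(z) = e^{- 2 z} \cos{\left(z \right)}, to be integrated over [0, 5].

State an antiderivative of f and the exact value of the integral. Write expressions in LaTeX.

Whatever form F(z) takes, F'(z) = f(z) is non-negotiable.
F(z) = \frac{\left(\sin{\left(z \right)} - 2 \cos{\left(z \right)}\right) e^{- 2 z}}{5} is an antiderivative of f.
Check: d/dz[\frac{\left(\sin{\left(z \right)} - 2 \cos{\left(z \right)}\right) e^{- 2 z}}{5}] = e^{- 2 z} \cos{\left(z \right)} = f(z).
F(5) = \frac{\sin{\left(5 \right)}}{5 e^{10}} - \frac{2 \cos{\left(5 \right)}}{5 e^{10}}; F(0) = - \frac{2}{5}.
Integral = F(5) - F(0) = \frac{\sin{\left(5 \right)}}{5 e^{10}} - \frac{2 \cos{\left(5 \right)}}{5 e^{10}} + \frac{2}{5}.

Antiderivative: F(z) = \frac{\left(\sin{\left(z \right)} - 2 \cos{\left(z \right)}\right) e^{- 2 z}}{5}; value = \frac{\sin{\left(5 \right)}}{5 e^{10}} - \frac{2 \cos{\left(5 \right)}}{5 e^{10}} + \frac{2}{5}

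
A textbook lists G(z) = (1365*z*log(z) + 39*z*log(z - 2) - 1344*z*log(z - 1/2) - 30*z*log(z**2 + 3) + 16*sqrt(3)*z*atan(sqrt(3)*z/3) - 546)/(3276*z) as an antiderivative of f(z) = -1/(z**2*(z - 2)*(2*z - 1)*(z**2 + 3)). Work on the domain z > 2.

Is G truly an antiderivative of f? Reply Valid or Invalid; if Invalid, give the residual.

Invalid: d/dz[G] - f = 2/(2*z**6 - 5*z**5 + 8*z**4 - 15*z**3 + 6*z**2), which is not 0.

d/dz[G] = 1/(2*z**6 - 5*z**5 + 8*z**4 - 15*z**3 + 6*z**2)
d/dz[G] - f(z) = 2/(2*z**6 - 5*z**5 + 8*z**4 - 15*z**3 + 6*z**2) != 0.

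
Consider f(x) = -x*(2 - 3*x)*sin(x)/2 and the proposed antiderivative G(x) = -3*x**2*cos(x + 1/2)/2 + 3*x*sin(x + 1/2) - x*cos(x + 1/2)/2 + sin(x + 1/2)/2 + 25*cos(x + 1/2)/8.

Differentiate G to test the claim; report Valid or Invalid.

Invalid: d/dx[G] - f = -3*x**2*sin(x)/2 + 3*x**2*sin(x + 1/2)/2 + x*sin(x) + x*sin(x + 1/2)/2 - sin(x + 1/2)/8, which is not 0.

d/dx[G] = 3*x**2*sin(x + 1/2)/2 + x*sin(x + 1/2)/2 - sin(x + 1/2)/8
d/dx[G] - f(x) = -3*x**2*sin(x)/2 + 3*x**2*sin(x + 1/2)/2 + x*sin(x) + x*sin(x + 1/2)/2 - sin(x + 1/2)/8 != 0.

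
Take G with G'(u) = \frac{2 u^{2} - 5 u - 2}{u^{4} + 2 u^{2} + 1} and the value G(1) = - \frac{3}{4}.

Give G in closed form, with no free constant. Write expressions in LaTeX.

G'(u) has the shape v'r + vr' for v = \frac{1}{2 u^{2} + 2} and r = 5 - 4 u — it is the derivative of the product v*r.
A general antiderivative is \frac{5 - 4 u}{2 u^{2} + 2} + C.
The condition gives C = - \frac{3}{4} - (\frac{1}{4}) = -1.
So G(u) = \frac{5 - 4 u}{2 u^{2} + 2} - 1.
Check: d/du[\frac{5 - 4 u}{2 u^{2} + 2} - 1] = \frac{2 u^{2} - 5 u - 2}{u^{4} + 2 u^{2} + 1} = G'(u).

G(u) = \frac{5 - 4 u}{2 u^{2} + 2} - 1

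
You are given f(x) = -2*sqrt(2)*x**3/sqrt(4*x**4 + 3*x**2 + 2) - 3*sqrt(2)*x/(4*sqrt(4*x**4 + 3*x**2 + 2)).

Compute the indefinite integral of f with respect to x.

f matches the chain-rule pattern g'(h)*h' with inner function h(x) = 2*x**4 + 3*x**2/2 + 1; substituting u = h(x) collapses the integral.
Check: d/dx[-sqrt(2*x**4 + 3*x**2/2 + 1)/2] = (-8*sqrt(2)*x**3 - 3*sqrt(2)*x)/(4*sqrt(4*x**4 + 3*x**2 + 2)), which equals f(x).

F(x) = -sqrt(2*x**4 + 3*x**2/2 + 1)/2 + C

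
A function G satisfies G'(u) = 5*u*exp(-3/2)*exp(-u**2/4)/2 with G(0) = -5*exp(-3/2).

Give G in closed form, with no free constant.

The substitution w = -u**2/4 - 3/2 works: G'(u) is exactly (dG/dw)*(dw/du) for that inner function.
A general antiderivative is -5*exp(-u**2/4 - 3/2) + C.
The condition gives C = -5*exp(-3/2) - (-5*exp(-3/2)) = 0.
So G(u) = -5*exp(-3/2)*exp(-u**2/4).
Check: d/du[-5*exp(-3/2)*exp(-u**2/4)] = 5*u*exp(-3/2)*exp(-u**2/4)/2 = G'(u).

G(u) = -5*exp(-3/2)*exp(-u**2/4)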